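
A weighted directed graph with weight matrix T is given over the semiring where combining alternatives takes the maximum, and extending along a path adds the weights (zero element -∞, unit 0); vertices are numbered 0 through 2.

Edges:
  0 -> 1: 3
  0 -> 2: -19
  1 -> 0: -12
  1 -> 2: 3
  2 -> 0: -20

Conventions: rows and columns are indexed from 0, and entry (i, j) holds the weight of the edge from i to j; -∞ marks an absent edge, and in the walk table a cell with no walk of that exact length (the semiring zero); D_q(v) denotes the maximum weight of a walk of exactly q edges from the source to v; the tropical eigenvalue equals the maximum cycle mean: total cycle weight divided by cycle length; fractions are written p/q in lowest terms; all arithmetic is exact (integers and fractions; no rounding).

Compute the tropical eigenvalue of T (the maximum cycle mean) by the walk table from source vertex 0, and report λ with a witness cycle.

q=0: [0, -∞, -∞]
q=1: [-∞, 3, -19]
q=2: [-9, -∞, 6]
q=3: [-14, -6, -28]
Optimal cycle mean attained by: cycle 0->1->0, total 3 + (-12), length 2.
Answer: λ = -9/2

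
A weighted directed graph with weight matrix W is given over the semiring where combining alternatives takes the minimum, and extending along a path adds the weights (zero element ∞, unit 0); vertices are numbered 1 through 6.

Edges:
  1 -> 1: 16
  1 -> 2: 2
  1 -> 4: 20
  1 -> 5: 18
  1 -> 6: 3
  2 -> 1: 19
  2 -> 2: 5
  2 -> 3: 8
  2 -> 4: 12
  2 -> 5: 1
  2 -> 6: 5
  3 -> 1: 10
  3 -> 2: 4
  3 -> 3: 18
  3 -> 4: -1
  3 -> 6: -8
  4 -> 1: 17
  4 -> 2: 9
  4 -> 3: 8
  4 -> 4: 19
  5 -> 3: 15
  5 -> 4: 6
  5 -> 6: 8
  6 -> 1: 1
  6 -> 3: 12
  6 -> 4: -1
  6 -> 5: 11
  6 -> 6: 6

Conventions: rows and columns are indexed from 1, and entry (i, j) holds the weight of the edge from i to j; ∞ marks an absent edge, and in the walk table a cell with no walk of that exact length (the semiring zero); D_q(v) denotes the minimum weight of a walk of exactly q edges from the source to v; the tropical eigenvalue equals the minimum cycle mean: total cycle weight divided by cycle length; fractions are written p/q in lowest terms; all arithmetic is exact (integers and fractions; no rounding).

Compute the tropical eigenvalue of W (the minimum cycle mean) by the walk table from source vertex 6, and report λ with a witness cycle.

q=0: [∞, ∞, ∞, ∞, ∞, 0]
q=1: [1, ∞, 12, -1, 11, 6]
q=2: [7, 3, 7, 5, 17, 4]
q=3: [5, 8, 11, 3, 4, -1]
q=4: [0, 7, 11, -2, 9, 3]
q=5: [4, 2, 6, 2, 8, 3]
q=6: [4, 6, 10, 2, 3, -2]
Optimal cycle mean attained by: cycle 3->6->4->3, total (-8) + (-1) + 8, length 3.
Answer: λ = -1/3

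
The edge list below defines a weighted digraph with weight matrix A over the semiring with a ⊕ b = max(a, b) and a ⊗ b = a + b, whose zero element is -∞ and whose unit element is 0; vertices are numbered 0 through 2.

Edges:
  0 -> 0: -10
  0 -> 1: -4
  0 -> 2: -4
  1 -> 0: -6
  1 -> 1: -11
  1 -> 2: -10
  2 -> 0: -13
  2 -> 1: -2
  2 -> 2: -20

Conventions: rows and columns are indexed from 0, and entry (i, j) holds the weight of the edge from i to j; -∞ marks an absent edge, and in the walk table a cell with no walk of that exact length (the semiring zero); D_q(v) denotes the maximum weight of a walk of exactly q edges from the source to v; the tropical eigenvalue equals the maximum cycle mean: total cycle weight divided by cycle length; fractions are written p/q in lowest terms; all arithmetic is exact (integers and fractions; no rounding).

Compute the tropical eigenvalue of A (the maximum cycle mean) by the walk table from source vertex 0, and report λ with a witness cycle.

q=0: [0, -∞, -∞]
q=1: [-10, -4, -4]
q=2: [-10, -6, -14]
q=3: [-12, -14, -14]
Optimal cycle mean attained by: cycle 0->2->1->0, total (-4) + (-2) + (-6), length 3.
Answer: λ = -4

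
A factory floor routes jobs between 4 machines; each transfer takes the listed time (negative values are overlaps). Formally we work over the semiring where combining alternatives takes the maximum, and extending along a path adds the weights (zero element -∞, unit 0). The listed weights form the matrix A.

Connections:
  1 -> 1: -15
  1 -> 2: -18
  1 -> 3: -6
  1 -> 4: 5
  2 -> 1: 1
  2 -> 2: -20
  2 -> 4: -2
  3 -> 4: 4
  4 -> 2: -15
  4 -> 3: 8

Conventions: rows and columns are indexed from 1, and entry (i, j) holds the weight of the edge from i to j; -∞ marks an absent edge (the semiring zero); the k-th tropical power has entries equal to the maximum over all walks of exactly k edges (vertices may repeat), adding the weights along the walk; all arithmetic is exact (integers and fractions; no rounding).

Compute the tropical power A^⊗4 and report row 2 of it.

A^⊗2:
  [-17, -10, 13, -2]
  [-14, -17, 6, 6]
  [-∞, -11, 12, -∞]
  [-14, -35, -∞, 12]
A^⊗3:
  [-9, -17, 6, 17]
  [-16, -9, 14, 10]
  [-10, -31, -∞, 16]
  [-29, -3, 20, -9]
A^⊗4:
  [-16, 2, 25, 10]
  [-8, -5, 18, 18]
  [-25, 1, 24, -5]
  [-2, -23, -1, 24]
Answer: row 2 of A^⊗4 = [-8, -5, 18, 18]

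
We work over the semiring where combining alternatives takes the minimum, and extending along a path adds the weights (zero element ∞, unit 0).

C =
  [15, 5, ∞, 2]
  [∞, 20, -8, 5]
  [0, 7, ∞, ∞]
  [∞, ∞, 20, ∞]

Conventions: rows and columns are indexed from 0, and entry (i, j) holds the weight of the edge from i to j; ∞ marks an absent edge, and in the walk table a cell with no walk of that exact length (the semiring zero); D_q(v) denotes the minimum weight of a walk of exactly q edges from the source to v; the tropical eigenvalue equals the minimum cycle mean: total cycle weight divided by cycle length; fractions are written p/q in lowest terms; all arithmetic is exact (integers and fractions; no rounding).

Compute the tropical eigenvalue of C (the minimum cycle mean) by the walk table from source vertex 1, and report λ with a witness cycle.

q=0: [∞, 0, ∞, ∞]
q=1: [∞, 20, -8, 5]
q=2: [-8, -1, 12, 25]
q=3: [7, -3, -9, -6]
q=4: [-9, -2, -11, 2]
Optimal cycle mean attained by: cycle 0->1->2->0, total 5 + (-8) + 0, length 3.
Answer: λ = -1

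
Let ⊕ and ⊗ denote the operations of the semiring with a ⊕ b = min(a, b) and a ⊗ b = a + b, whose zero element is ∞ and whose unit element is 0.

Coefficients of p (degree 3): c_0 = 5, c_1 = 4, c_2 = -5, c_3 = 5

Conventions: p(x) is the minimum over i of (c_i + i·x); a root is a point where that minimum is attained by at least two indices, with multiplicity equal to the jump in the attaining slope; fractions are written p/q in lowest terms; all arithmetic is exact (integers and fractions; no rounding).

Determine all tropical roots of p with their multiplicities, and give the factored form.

hull edge (i=0, c=5) to (i=2, c=-5): slope -5, span 2
hull edge (i=2, c=-5) to (i=3, c=5): slope 10, span 1
Factored form: p(x) = 5 ⊗ (x ⊕ (-10)) ⊗ (x ⊕ 5) ⊗ (x ⊕ 5)
Answer: roots = -10 (mult 1), 5 (mult 2)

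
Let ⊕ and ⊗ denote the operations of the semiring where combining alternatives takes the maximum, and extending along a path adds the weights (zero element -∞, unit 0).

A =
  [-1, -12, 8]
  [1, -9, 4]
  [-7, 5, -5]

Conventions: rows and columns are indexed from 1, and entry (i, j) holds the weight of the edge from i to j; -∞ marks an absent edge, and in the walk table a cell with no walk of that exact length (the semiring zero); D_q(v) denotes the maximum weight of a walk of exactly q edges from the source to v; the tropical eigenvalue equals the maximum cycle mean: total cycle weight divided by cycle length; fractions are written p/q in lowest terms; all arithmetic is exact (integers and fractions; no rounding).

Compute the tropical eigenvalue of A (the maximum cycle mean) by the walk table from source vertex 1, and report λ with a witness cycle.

q=0: [0, -∞, -∞]
q=1: [-1, -12, 8]
q=2: [1, 13, 7]
q=3: [14, 12, 17]
Optimal cycle mean attained by: cycle 1->3->2->1, total 8 + 5 + 1, length 3.
Answer: λ = 14/3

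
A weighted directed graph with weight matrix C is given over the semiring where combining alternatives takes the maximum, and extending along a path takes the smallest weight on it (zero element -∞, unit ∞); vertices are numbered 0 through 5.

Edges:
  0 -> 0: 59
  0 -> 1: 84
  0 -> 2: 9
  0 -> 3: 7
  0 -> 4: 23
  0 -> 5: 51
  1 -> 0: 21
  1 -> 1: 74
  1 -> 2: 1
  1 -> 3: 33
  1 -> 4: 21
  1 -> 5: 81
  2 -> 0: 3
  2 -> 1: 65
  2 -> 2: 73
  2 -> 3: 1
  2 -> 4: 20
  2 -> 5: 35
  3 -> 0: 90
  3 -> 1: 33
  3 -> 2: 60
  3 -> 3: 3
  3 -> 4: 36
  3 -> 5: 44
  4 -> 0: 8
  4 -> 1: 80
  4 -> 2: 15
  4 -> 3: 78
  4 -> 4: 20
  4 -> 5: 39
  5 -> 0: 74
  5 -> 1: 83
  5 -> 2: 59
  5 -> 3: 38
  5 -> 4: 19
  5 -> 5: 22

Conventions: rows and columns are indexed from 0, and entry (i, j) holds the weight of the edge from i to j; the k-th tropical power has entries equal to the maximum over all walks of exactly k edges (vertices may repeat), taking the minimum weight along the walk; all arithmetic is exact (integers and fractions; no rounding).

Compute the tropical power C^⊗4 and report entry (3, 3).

C^⊗2:
  [59, 74, 51, 38, 23, 81]
  [74, 81, 59, 38, 33, 74]
  [35, 65, 73, 35, 21, 65]
  [59, 84, 60, 38, 23, 51]
  [78, 74, 60, 38, 36, 80]
  [59, 74, 59, 33, 36, 81]
C^⊗3:
  [74, 81, 59, 38, 36, 74]
  [74, 74, 59, 38, 36, 81]
  [65, 65, 73, 38, 35, 65]
  [59, 74, 60, 38, 36, 81]
  [74, 80, 60, 38, 36, 74]
  [74, 81, 59, 38, 33, 74]
C^⊗4:
  [74, 74, 59, 38, 36, 81]
  [74, 81, 59, 38, 36, 74]
  [65, 65, 73, 38, 36, 65]
  [74, 81, 60, 38, 36, 74]
  [74, 74, 60, 38, 36, 80]
  [74, 74, 59, 38, 36, 81]
Key observation: the optimum is the walk 3->0->0->5->3, with weight 90 min 59 min 51 min 38 = 38.
Optimal value attained by: walk 3->0->0->5->3.
Answer: (C^⊗4)[3][3] = 38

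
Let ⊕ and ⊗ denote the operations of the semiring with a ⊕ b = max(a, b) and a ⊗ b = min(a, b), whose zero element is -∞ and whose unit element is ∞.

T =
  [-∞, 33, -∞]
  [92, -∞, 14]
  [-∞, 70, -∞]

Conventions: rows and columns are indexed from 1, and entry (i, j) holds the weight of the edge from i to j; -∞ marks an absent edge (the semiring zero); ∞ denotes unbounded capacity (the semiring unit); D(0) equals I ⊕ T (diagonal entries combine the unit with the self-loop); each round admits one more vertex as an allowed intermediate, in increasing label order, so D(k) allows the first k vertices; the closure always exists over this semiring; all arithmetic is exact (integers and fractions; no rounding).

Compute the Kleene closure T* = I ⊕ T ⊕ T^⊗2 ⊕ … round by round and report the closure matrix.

D(0):
  [∞, 33, -∞]
  [92, ∞, 14]
  [-∞, 70, ∞]
D(1):
  [∞, 33, -∞]
  [92, ∞, 14]
  [-∞, 70, ∞]
D(2):
  [∞, 33, 14]
  [92, ∞, 14]
  [70, 70, ∞]
D(3):
  [∞, 33, 14]
  [92, ∞, 14]
  [70, 70, ∞]
Answer: T* = [[∞, 33, 14], [92, ∞, 14], [70, 70, ∞]]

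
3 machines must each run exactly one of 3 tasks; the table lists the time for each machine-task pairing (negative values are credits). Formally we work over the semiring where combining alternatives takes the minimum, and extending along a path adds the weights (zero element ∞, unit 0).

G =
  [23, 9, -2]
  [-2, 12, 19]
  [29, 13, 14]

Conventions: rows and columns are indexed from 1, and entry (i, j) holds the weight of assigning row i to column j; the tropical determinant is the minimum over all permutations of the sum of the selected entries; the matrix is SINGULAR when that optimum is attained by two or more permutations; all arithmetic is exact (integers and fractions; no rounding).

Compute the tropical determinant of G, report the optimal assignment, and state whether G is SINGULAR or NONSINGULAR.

σ = (1, 2, 3): 23 + 12 + 14 = 49
σ = (1, 3, 2): 23 + 19 + 13 = 55
σ = (2, 1, 3): 9 + (-2) + 14 = 21
σ = (2, 3, 1): 9 + 19 + 29 = 57
σ = (3, 1, 2): (-2) + (-2) + 13 = 9
σ = (3, 2, 1): (-2) + 12 + 29 = 39
Optimal value attained by: σ = (3, 1, 2).
Answer: det⊕(G) = 9; verdict: NONSINGULAR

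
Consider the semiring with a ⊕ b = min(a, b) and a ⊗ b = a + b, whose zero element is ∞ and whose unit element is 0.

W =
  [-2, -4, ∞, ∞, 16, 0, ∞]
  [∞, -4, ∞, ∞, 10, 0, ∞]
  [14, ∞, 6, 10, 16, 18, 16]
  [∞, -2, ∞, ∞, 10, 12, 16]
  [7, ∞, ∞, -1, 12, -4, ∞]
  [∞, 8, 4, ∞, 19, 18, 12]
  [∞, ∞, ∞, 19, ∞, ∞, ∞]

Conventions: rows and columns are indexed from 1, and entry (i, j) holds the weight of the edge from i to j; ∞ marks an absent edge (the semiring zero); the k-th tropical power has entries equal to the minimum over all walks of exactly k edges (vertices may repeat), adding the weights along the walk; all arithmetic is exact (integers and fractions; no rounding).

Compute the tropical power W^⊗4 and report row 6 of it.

W^⊗2:
  [-4, -8, 4, 15, 6, -4, 12]
  [17, -8, 4, 9, 6, -4, 12]
  [12, 8, 12, 15, 20, 12, 22]
  [17, -6, 16, 9, 8, -2, 24]
  [5, -3, 0, 11, 9, 7, 8]
  [18, 4, 10, 14, 18, 8, 20]
  [∞, 17, ∞, ∞, 29, 31, 35]
W^⊗3:
  [-6, -12, 0, 5, 2, -8, 8]
  [13, -12, 0, 5, 2, -8, 8]
  [10, 4, 16, 19, 18, 8, 24]
  [15, -10, 2, 7, 4, -6, 10]
  [3, -7, 6, 8, 7, -3, 16]
  [16, 0, 12, 17, 14, 4, 20]
  [36, 13, 35, 28, 27, 17, 43]
W^⊗4:
  [-8, -16, -4, 1, -2, -12, 4]
  [9, -16, -4, 1, -2, -12, 4]
  [8, 0, 12, 17, 14, 4, 20]
  [11, -14, -2, 3, 0, -10, 6]
  [1, -11, 1, 6, 3, -7, 9]
  [14, -4, 8, 13, 10, 0, 16]
  [34, 9, 21, 26, 23, 13, 29]
Answer: row 6 of W^⊗4 = [14, -4, 8, 13, 10, 0, 16]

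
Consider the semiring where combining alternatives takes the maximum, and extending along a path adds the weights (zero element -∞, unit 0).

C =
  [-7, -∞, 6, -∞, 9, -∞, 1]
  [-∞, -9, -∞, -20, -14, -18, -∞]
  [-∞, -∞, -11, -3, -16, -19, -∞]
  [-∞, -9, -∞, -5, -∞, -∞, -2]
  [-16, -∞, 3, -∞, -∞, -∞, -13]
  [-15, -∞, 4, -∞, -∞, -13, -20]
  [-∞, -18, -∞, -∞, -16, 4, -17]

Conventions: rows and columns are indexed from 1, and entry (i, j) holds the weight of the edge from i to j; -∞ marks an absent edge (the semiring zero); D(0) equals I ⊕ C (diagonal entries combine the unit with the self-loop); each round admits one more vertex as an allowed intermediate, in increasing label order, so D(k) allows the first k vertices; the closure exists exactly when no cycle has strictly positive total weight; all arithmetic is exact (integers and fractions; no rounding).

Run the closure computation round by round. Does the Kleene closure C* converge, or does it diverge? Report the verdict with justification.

D(0):
  [0, -∞, 6, -∞, 9, -∞, 1]
  [-∞, 0, -∞, -20, -14, -18, -∞]
  [-∞, -∞, 0, -3, -16, -19, -∞]
  [-∞, -9, -∞, 0, -∞, -∞, -2]
  [-16, -∞, 3, -∞, 0, -∞, -13]
  [-15, -∞, 4, -∞, -∞, 0, -20]
  [-∞, -18, -∞, -∞, -16, 4, 0]
D(1):
  [0, -∞, 6, -∞, 9, -∞, 1]
  [-∞, 0, -∞, -20, -14, -18, -∞]
  [-∞, -∞, 0, -3, -16, -19, -∞]
  [-∞, -9, -∞, 0, -∞, -∞, -2]
  [-16, -∞, 3, -∞, 0, -∞, -13]
  [-15, -∞, 4, -∞, -6, 0, -14]
  [-∞, -18, -∞, -∞, -16, 4, 0]
D(2):
  [0, -∞, 6, -∞, 9, -∞, 1]
  [-∞, 0, -∞, -20, -14, -18, -∞]
  [-∞, -∞, 0, -3, -16, -19, -∞]
  [-∞, -9, -∞, 0, -23, -27, -2]
  [-16, -∞, 3, -∞, 0, -∞, -13]
  [-15, -∞, 4, -∞, -6, 0, -14]
  [-∞, -18, -∞, -38, -16, 4, 0]
D(3):
  [0, -∞, 6, 3, 9, -13, 1]
  [-∞, 0, -∞, -20, -14, -18, -∞]
  [-∞, -∞, 0, -3, -16, -19, -∞]
  [-∞, -9, -∞, 0, -23, -27, -2]
  [-16, -∞, 3, 0, 0, -16, -13]
  [-15, -∞, 4, 1, -6, 0, -14]
  [-∞, -18, -∞, -38, -16, 4, 0]
D(4):
  [0, -6, 6, 3, 9, -13, 1]
  [-∞, 0, -∞, -20, -14, -18, -22]
  [-∞, -12, 0, -3, -16, -19, -5]
  [-∞, -9, -∞, 0, -23, -27, -2]
  [-16, -9, 3, 0, 0, -16, -2]
  [-15, -8, 4, 1, -6, 0, -1]
  [-∞, -18, -∞, -38, -16, 4, 0]
D(5):
  [0, 0, 12, 9, 9, -7, 7]
  [-30, 0, -11, -14, -14, -18, -16]
  [-32, -12, 0, -3, -16, -19, -5]
  [-39, -9, -20, 0, -23, -27, -2]
  [-16, -9, 3, 0, 0, -16, -2]
  [-15, -8, 4, 1, -6, 0, -1]
  [-32, -18, -13, -16, -16, 4, 0]
Detection: at round 6, diagonal entry (7, 7) turns strictly positive.
Key observation: the cycle 7->6->3->4->7 has total weight 4 + 4 + (-3) + (-2), which is strictly positive.
Answer: DIVERGES — positive cycle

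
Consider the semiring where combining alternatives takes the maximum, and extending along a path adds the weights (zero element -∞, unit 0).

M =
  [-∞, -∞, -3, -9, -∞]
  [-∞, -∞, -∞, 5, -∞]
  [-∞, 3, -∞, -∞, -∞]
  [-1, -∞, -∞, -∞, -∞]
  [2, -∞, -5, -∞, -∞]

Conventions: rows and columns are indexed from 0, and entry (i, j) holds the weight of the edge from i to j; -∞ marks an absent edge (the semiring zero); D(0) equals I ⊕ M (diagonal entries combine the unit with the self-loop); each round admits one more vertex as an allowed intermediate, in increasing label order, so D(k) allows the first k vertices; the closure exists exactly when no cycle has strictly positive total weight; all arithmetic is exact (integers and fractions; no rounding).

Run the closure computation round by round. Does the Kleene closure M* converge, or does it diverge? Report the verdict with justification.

D(0):
  [0, -∞, -3, -9, -∞]
  [-∞, 0, -∞, 5, -∞]
  [-∞, 3, 0, -∞, -∞]
  [-1, -∞, -∞, 0, -∞]
  [2, -∞, -5, -∞, 0]
D(1):
  [0, -∞, -3, -9, -∞]
  [-∞, 0, -∞, 5, -∞]
  [-∞, 3, 0, -∞, -∞]
  [-1, -∞, -4, 0, -∞]
  [2, -∞, -1, -7, 0]
D(2):
  [0, -∞, -3, -9, -∞]
  [-∞, 0, -∞, 5, -∞]
  [-∞, 3, 0, 8, -∞]
  [-1, -∞, -4, 0, -∞]
  [2, -∞, -1, -7, 0]
Detection: at round 3, diagonal entry (3, 3) turns strictly positive.
Key observation: the cycle 3->0->2->1->3 has total weight (-1) + (-3) + 3 + 5, which is strictly positive.
Answer: DIVERGES — positive cycle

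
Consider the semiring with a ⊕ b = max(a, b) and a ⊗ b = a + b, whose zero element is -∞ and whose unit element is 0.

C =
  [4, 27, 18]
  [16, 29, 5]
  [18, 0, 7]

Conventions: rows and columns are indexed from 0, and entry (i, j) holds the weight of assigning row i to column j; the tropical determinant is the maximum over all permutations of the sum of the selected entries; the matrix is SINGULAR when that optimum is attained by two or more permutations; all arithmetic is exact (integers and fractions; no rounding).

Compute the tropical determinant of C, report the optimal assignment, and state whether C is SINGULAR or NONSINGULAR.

σ = (0, 1, 2): 4 + 29 + 7 = 40
σ = (0, 2, 1): 4 + 5 + 0 = 9
σ = (1, 0, 2): 27 + 16 + 7 = 50
σ = (1, 2, 0): 27 + 5 + 18 = 50
σ = (2, 0, 1): 18 + 16 + 0 = 34
σ = (2, 1, 0): 18 + 29 + 18 = 65
Optimal value attained by: σ = (2, 1, 0).
Answer: det⊕(C) = 65; verdict: NONSINGULAR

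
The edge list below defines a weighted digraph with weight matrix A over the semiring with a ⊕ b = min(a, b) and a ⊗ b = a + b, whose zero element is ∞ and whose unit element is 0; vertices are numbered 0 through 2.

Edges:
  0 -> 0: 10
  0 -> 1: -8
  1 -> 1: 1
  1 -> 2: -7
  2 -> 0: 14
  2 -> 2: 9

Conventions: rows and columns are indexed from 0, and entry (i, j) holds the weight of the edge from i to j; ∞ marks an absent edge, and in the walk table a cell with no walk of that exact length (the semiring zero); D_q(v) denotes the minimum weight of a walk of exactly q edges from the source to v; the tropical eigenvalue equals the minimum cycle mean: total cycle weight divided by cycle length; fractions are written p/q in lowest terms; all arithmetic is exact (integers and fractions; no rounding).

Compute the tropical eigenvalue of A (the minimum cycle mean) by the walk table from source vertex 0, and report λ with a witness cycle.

q=0: [0, ∞, ∞]
q=1: [10, -8, ∞]
q=2: [20, -7, -15]
q=3: [-1, -6, -14]
Optimal cycle mean attained by: cycle 0->1->2->0, total (-8) + (-7) + 14, length 3.
Answer: λ = -1/3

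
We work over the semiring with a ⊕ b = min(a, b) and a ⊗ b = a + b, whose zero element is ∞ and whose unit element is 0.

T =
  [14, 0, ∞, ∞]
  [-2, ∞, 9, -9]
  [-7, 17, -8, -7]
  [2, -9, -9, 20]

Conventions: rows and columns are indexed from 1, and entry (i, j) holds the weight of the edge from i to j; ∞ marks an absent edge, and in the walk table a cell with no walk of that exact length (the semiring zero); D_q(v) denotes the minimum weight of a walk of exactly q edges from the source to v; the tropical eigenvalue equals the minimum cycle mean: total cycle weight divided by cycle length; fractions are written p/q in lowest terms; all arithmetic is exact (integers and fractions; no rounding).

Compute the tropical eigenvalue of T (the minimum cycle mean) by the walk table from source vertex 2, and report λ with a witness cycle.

q=0: [∞, 0, ∞, ∞]
q=1: [-2, ∞, 9, -9]
q=2: [-7, -18, -18, 2]
q=3: [-25, -7, -26, -27]
q=4: [-33, -36, -36, -33]
Optimal cycle mean attained by: cycle 2->4->2, total (-9) + (-9), length 2.
Answer: λ = -9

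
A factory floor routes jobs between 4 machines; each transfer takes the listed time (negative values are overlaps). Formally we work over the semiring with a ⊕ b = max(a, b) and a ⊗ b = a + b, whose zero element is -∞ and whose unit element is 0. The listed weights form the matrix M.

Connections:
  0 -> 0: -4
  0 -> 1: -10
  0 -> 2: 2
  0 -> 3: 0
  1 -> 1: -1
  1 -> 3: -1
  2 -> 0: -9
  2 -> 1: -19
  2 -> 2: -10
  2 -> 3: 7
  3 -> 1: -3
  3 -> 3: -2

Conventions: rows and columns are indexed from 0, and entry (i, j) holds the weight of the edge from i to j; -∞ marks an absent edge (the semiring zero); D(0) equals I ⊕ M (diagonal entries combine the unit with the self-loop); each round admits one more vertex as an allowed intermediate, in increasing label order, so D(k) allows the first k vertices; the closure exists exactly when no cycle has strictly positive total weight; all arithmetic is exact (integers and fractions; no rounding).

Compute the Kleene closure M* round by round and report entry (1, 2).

D(0):
  [0, -10, 2, 0]
  [-∞, 0, -∞, -1]
  [-9, -19, 0, 7]
  [-∞, -3, -∞, 0]
D(1):
  [0, -10, 2, 0]
  [-∞, 0, -∞, -1]
  [-9, -19, 0, 7]
  [-∞, -3, -∞, 0]
D(2):
  [0, -10, 2, 0]
  [-∞, 0, -∞, -1]
  [-9, -19, 0, 7]
  [-∞, -3, -∞, 0]
D(3):
  [0, -10, 2, 9]
  [-∞, 0, -∞, -1]
  [-9, -19, 0, 7]
  [-∞, -3, -∞, 0]
D(4):
  [0, 6, 2, 9]
  [-∞, 0, -∞, -1]
  [-9, 4, 0, 7]
  [-∞, -3, -∞, 0]
Answer: M*[1][2] = -∞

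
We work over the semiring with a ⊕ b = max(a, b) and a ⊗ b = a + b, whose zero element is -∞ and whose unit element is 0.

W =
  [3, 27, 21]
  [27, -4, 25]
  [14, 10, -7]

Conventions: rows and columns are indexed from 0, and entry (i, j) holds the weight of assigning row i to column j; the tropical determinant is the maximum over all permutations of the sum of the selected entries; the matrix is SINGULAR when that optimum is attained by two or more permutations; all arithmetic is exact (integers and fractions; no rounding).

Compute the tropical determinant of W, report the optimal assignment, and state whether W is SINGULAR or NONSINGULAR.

σ = (0, 1, 2): 3 + (-4) + (-7) = -8
σ = (0, 2, 1): 3 + 25 + 10 = 38
σ = (1, 0, 2): 27 + 27 + (-7) = 47
σ = (1, 2, 0): 27 + 25 + 14 = 66
σ = (2, 0, 1): 21 + 27 + 10 = 58
σ = (2, 1, 0): 21 + (-4) + 14 = 31
Optimal value attained by: σ = (1, 2, 0).
Answer: det⊕(W) = 66; verdict: NONSINGULAR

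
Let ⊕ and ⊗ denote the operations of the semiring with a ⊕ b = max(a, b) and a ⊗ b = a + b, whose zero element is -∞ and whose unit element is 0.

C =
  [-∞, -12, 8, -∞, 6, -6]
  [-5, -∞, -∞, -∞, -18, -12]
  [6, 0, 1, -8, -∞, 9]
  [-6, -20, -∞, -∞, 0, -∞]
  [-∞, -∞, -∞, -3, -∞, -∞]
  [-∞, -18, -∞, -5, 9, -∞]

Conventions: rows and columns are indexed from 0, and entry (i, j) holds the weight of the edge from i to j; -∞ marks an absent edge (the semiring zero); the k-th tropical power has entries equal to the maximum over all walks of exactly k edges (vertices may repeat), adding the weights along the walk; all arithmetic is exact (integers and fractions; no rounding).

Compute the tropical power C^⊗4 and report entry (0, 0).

C^⊗2:
  [14, 8, 9, 3, 3, 17]
  [-∞, -17, 3, -17, 1, -11]
  [7, 1, 14, 4, 18, 10]
  [-25, -18, 2, -3, 0, -12]
  [-9, -23, -∞, -∞, -3, -∞]
  [-11, -25, -∞, 6, -5, -30]
C^⊗3:
  [15, 9, 22, 12, 26, 18]
  [9, 3, 4, -2, -2, 12]
  [20, 14, 15, 15, 19, 23]
  [8, 2, 3, -3, -3, 11]
  [-28, -21, -1, -6, -3, -15]
  [0, -14, -3, -8, 6, -17]
C^⊗4:
  [28, 22, 23, 23, 27, 31]
  [10, 4, 17, 7, 21, 13]
  [21, 15, 28, 18, 32, 24]
  [9, 3, 16, 6, 20, 12]
  [5, -1, 0, -6, -6, 8]
  [3, -3, 8, 3, 6, 6]
Key observation: the optimum is the walk 0->2->0->2->0, with weight 8 + 6 + 8 + 6 = 28.
Optimal value attained by: walk 0->2->0->2->0.
Answer: (C^⊗4)[0][0] = 28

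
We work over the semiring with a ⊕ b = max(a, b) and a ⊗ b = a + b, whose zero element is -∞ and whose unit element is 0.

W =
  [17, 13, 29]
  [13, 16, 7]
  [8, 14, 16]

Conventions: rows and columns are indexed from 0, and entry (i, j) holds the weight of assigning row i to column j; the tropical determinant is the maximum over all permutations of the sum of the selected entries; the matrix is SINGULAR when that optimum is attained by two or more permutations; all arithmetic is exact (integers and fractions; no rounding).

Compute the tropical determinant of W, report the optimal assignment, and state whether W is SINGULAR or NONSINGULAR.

σ = (0, 1, 2): 17 + 16 + 16 = 49
σ = (0, 2, 1): 17 + 7 + 14 = 38
σ = (1, 0, 2): 13 + 13 + 16 = 42
σ = (1, 2, 0): 13 + 7 + 8 = 28
σ = (2, 0, 1): 29 + 13 + 14 = 56
σ = (2, 1, 0): 29 + 16 + 8 = 53
Optimal value attained by: σ = (2, 0, 1).
Answer: det⊕(W) = 56; verdict: NONSINGULAR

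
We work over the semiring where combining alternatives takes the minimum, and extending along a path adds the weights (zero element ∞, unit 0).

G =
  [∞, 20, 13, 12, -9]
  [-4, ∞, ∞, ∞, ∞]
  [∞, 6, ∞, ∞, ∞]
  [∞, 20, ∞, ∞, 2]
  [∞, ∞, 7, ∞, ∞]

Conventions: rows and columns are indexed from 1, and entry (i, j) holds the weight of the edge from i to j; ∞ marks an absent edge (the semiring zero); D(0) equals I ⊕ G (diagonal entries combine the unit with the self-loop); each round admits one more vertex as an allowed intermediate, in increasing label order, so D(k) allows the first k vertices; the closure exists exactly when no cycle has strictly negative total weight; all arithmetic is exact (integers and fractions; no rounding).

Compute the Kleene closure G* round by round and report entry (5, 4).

D(0):
  [0, 20, 13, 12, -9]
  [-4, 0, ∞, ∞, ∞]
  [∞, 6, 0, ∞, ∞]
  [∞, 20, ∞, 0, 2]
  [∞, ∞, 7, ∞, 0]
D(1):
  [0, 20, 13, 12, -9]
  [-4, 0, 9, 8, -13]
  [∞, 6, 0, ∞, ∞]
  [∞, 20, ∞, 0, 2]
  [∞, ∞, 7, ∞, 0]
D(2):
  [0, 20, 13, 12, -9]
  [-4, 0, 9, 8, -13]
  [2, 6, 0, 14, -7]
  [16, 20, 29, 0, 2]
  [∞, ∞, 7, ∞, 0]
D(3):
  [0, 19, 13, 12, -9]
  [-4, 0, 9, 8, -13]
  [2, 6, 0, 14, -7]
  [16, 20, 29, 0, 2]
  [9, 13, 7, 21, 0]
D(4):
  [0, 19, 13, 12, -9]
  [-4, 0, 9, 8, -13]
  [2, 6, 0, 14, -7]
  [16, 20, 29, 0, 2]
  [9, 13, 7, 21, 0]
D(5):
  [0, 4, -2, 12, -9]
  [-4, 0, -6, 8, -13]
  [2, 6, 0, 14, -7]
  [11, 15, 9, 0, 2]
  [9, 13, 7, 21, 0]
Answer: G*[5][4] = 21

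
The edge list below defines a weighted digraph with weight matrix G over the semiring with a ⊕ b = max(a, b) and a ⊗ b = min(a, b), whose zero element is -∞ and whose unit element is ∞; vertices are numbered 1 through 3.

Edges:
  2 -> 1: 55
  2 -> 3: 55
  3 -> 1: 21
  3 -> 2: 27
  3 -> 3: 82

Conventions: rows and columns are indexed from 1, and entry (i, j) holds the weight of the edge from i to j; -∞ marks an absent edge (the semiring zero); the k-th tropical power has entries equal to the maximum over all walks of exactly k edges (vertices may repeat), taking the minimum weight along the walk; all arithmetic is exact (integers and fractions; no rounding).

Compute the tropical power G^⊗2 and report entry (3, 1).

G^⊗2:
  [-∞, -∞, -∞]
  [21, 27, 55]
  [27, 27, 82]
Key observation: the optimum is the walk 3->2->1, with weight 27 min 55 = 27.
Optimal value attained by: walk 3->2->1.
Answer: (G^⊗2)[3][1] = 27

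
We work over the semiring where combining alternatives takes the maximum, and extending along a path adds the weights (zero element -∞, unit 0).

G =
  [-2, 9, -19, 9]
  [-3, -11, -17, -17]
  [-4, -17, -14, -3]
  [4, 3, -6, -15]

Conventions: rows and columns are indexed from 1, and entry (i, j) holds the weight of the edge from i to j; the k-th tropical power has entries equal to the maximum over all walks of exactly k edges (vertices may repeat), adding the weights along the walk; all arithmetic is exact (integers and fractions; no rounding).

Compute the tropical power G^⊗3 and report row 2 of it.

G^⊗2:
  [13, 12, 3, 7]
  [-5, 6, -22, 6]
  [1, 5, -9, 5]
  [2, 13, -14, 13]
G^⊗3:
  [11, 22, 1, 22]
  [10, 9, 0, 4]
  [9, 10, -1, 10]
  [17, 16, 7, 11]
Answer: row 2 of G^⊗3 = [10, 9, 0, 4]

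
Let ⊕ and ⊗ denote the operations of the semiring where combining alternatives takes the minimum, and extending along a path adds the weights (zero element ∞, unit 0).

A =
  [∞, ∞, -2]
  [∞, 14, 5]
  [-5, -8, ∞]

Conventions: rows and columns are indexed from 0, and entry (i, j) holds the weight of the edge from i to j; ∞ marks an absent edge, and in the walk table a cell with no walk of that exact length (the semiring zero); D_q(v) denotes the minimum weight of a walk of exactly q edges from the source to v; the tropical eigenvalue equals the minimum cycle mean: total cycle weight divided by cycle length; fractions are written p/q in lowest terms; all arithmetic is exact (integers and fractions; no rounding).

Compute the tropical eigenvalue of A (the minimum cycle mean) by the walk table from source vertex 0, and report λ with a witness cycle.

q=0: [0, ∞, ∞]
q=1: [∞, ∞, -2]
q=2: [-7, -10, ∞]
q=3: [∞, 4, -9]
Optimal cycle mean attained by: cycle 0->2->0, total (-2) + (-5), length 2.
Answer: λ = -7/2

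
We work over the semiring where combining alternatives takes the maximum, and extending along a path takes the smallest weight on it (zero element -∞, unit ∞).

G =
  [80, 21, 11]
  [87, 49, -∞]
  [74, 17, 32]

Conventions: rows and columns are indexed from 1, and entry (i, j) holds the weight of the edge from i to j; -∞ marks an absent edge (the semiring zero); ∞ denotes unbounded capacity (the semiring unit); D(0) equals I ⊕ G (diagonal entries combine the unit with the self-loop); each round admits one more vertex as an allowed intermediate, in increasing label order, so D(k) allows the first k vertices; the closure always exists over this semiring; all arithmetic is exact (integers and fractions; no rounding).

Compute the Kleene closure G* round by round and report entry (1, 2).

D(0):
  [∞, 21, 11]
  [87, ∞, -∞]
  [74, 17, ∞]
D(1):
  [∞, 21, 11]
  [87, ∞, 11]
  [74, 21, ∞]
D(2):
  [∞, 21, 11]
  [87, ∞, 11]
  [74, 21, ∞]
D(3):
  [∞, 21, 11]
  [87, ∞, 11]
  [74, 21, ∞]
Answer: G*[1][2] = 21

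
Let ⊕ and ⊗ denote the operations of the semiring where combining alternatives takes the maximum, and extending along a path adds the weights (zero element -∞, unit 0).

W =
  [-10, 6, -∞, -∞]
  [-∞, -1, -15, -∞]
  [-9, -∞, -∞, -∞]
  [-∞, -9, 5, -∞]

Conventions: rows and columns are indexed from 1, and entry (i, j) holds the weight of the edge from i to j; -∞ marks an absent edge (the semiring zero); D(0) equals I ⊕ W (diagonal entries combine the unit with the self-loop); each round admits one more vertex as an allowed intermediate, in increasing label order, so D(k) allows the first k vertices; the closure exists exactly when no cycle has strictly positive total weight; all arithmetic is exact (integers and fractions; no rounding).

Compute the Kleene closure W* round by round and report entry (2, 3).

D(0):
  [0, 6, -∞, -∞]
  [-∞, 0, -15, -∞]
  [-9, -∞, 0, -∞]
  [-∞, -9, 5, 0]
D(1):
  [0, 6, -∞, -∞]
  [-∞, 0, -15, -∞]
  [-9, -3, 0, -∞]
  [-∞, -9, 5, 0]
D(2):
  [0, 6, -9, -∞]
  [-∞, 0, -15, -∞]
  [-9, -3, 0, -∞]
  [-∞, -9, 5, 0]
D(3):
  [0, 6, -9, -∞]
  [-24, 0, -15, -∞]
  [-9, -3, 0, -∞]
  [-4, 2, 5, 0]
D(4):
  [0, 6, -9, -∞]
  [-24, 0, -15, -∞]
  [-9, -3, 0, -∞]
  [-4, 2, 5, 0]
Answer: W*[2][3] = -15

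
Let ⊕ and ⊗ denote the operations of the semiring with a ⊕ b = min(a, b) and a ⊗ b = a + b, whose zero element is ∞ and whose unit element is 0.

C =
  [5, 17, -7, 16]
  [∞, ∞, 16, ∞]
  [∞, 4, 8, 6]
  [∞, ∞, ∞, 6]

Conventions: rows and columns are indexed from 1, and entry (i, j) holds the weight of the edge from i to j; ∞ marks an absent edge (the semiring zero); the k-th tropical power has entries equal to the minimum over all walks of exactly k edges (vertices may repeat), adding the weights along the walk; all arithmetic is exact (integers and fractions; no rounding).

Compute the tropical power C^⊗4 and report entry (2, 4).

C^⊗2:
  [10, -3, -2, -1]
  [∞, 20, 24, 22]
  [∞, 12, 16, 12]
  [∞, ∞, ∞, 12]
C^⊗3:
  [15, 2, 3, 4]
  [∞, 28, 32, 28]
  [∞, 20, 24, 18]
  [∞, ∞, ∞, 18]
C^⊗4:
  [20, 7, 8, 9]
  [∞, 36, 40, 34]
  [∞, 28, 32, 24]
  [∞, ∞, ∞, 24]
Key observation: the optimum is the walk 2->3->4->4->4, with weight 16 + 6 + 6 + 6 = 34.
Optimal value attained by: walk 2->3->4->4->4.
Answer: (C^⊗4)[2][4] = 34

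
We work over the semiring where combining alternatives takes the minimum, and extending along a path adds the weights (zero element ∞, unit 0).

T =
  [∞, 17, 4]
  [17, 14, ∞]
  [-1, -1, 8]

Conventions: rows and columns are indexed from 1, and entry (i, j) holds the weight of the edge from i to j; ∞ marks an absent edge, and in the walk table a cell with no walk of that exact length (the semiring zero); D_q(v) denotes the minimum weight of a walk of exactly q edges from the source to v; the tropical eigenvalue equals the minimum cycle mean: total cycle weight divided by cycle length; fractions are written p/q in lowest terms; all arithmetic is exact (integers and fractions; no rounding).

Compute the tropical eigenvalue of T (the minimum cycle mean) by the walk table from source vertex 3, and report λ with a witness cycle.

q=0: [∞, ∞, 0]
q=1: [-1, -1, 8]
q=2: [7, 7, 3]
q=3: [2, 2, 11]
Optimal cycle mean attained by: cycle 1->3->1, total 4 + (-1), length 2.
Answer: λ = 3/2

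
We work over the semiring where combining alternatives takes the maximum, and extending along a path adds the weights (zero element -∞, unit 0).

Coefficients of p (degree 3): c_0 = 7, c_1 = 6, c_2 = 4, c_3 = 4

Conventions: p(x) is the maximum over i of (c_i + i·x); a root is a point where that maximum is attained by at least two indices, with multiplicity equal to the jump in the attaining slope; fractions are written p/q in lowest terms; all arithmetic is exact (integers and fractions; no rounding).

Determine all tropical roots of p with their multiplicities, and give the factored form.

hull edge (i=0, c=7) to (i=3, c=4): slope -1, span 3
Factored form: p(x) = 4 ⊗ (x ⊕ 1) ⊗ (x ⊕ 1) ⊗ (x ⊕ 1)
Answer: roots = 1 (mult 3)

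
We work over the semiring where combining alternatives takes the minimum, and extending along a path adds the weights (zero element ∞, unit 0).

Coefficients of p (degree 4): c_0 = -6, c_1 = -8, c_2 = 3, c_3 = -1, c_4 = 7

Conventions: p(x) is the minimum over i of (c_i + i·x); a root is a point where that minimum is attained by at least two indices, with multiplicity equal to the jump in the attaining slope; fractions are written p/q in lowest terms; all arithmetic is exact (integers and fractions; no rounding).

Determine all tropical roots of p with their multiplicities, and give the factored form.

hull edge (i=0, c=-6) to (i=1, c=-8): slope -2, span 1
hull edge (i=1, c=-8) to (i=3, c=-1): slope 7/2, span 2
hull edge (i=3, c=-1) to (i=4, c=7): slope 8, span 1
Factored form: p(x) = 7 ⊗ (x ⊕ (-8)) ⊗ (x ⊕ (-7/2)) ⊗ (x ⊕ (-7/2)) ⊗ (x ⊕ 2)
Answer: roots = -8 (mult 1), -7/2 (mult 2), 2 (mult 1)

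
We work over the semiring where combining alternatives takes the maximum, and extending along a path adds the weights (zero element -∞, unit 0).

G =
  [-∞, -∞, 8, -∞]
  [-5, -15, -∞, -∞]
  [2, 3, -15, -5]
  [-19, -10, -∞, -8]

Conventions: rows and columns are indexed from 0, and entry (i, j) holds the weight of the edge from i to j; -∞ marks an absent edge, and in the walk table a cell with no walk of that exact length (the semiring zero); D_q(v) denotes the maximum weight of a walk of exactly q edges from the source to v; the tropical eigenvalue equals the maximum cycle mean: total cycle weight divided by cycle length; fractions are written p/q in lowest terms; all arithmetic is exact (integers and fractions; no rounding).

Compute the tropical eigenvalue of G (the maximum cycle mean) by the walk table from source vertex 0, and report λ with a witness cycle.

q=0: [0, -∞, -∞, -∞]
q=1: [-∞, -∞, 8, -∞]
q=2: [10, 11, -7, 3]
q=3: [6, -4, 18, -5]
q=4: [20, 21, 14, 13]
Optimal cycle mean attained by: cycle 0->2->0, total 8 + 2, length 2.
Answer: λ = 5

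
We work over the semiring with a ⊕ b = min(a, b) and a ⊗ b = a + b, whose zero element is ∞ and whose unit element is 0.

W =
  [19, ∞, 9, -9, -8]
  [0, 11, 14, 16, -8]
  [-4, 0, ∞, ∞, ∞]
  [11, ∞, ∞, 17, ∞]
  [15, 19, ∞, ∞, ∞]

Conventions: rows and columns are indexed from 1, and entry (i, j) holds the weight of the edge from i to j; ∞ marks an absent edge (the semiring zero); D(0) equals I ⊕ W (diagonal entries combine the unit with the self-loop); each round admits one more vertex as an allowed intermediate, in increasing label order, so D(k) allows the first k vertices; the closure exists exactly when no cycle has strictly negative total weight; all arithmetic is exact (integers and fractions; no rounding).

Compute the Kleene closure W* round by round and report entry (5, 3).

D(0):
  [0, ∞, 9, -9, -8]
  [0, 0, 14, 16, -8]
  [-4, 0, 0, ∞, ∞]
  [11, ∞, ∞, 0, ∞]
  [15, 19, ∞, ∞, 0]
D(1):
  [0, ∞, 9, -9, -8]
  [0, 0, 9, -9, -8]
  [-4, 0, 0, -13, -12]
  [11, ∞, 20, 0, 3]
  [15, 19, 24, 6, 0]
D(2):
  [0, ∞, 9, -9, -8]
  [0, 0, 9, -9, -8]
  [-4, 0, 0, -13, -12]
  [11, ∞, 20, 0, 3]
  [15, 19, 24, 6, 0]
D(3):
  [0, 9, 9, -9, -8]
  [0, 0, 9, -9, -8]
  [-4, 0, 0, -13, -12]
  [11, 20, 20, 0, 3]
  [15, 19, 24, 6, 0]
D(4):
  [0, 9, 9, -9, -8]
  [0, 0, 9, -9, -8]
  [-4, 0, 0, -13, -12]
  [11, 20, 20, 0, 3]
  [15, 19, 24, 6, 0]
D(5):
  [0, 9, 9, -9, -8]
  [0, 0, 9, -9, -8]
  [-4, 0, 0, -13, -12]
  [11, 20, 20, 0, 3]
  [15, 19, 24, 6, 0]
Answer: W*[5][3] = 24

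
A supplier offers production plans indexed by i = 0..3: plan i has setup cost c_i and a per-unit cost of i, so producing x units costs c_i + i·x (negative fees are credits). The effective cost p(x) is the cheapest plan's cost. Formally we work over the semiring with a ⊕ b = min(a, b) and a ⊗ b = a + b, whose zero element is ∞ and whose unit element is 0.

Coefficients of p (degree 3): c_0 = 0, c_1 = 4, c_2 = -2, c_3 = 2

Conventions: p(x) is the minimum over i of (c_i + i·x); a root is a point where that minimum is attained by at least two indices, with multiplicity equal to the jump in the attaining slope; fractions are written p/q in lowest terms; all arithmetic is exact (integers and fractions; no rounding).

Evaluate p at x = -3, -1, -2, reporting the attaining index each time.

p(-3) = min(0+0·(-3)=0, 4+1·(-3)=1, -2+2·(-3)=-8, 2+3·(-3)=-7) = -8 (attained by i=2)
p(-1) = min(0+0·(-1)=0, 4+1·(-1)=3, -2+2·(-1)=-4, 2+3·(-1)=-1) = -4 (attained by i=2)
p(-2) = min(0+0·(-2)=0, 4+1·(-2)=2, -2+2·(-2)=-6, 2+3·(-2)=-4) = -6 (attained by i=2)
Answer: p(-3) = -8; p(-1) = -4; p(-2) = -6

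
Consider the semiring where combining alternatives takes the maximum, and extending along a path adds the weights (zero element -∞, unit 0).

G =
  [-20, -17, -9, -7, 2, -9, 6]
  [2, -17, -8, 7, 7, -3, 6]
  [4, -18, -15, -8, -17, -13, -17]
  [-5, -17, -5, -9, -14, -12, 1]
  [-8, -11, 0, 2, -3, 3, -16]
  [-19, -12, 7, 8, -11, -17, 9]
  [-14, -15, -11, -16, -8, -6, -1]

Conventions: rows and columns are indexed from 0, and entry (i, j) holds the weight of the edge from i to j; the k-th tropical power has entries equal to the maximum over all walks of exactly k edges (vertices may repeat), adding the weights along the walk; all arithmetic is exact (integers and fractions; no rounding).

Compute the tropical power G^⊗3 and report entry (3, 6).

G^⊗2:
  [-5, -9, 2, 4, -1, 5, 5]
  [2, -4, 7, 9, 4, 10, 8]
  [-11, -13, -5, -3, 6, -5, 10]
  [-1, -14, -5, -4, -3, -5, 1]
  [4, -9, 10, 11, -4, 0, 12]
  [11, -6, 3, -1, 1, 3, 9]
  [-7, -16, 1, 2, -8, -5, 3]
G^⊗3:
  [6, -7, 12, 13, -2, 2, 14]
  [11, -2, 17, 18, 4, 7, 19]
  [-1, -5, 6, 8, 3, 9, 9]
  [-1, -14, 2, 3, 1, 0, 5]
  [14, -3, 7, 8, 6, 6, 12]
  [7, -6, 10, 11, 13, 4, 17]
  [5, -12, 2, 3, -5, -3, 4]
Key observation: the optimum is the walk 3->2->0->6, with weight (-5) + 4 + 6 = 5.
Optimal value attained by: walk 3->2->0->6.
Answer: (G^⊗3)[3][6] = 5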